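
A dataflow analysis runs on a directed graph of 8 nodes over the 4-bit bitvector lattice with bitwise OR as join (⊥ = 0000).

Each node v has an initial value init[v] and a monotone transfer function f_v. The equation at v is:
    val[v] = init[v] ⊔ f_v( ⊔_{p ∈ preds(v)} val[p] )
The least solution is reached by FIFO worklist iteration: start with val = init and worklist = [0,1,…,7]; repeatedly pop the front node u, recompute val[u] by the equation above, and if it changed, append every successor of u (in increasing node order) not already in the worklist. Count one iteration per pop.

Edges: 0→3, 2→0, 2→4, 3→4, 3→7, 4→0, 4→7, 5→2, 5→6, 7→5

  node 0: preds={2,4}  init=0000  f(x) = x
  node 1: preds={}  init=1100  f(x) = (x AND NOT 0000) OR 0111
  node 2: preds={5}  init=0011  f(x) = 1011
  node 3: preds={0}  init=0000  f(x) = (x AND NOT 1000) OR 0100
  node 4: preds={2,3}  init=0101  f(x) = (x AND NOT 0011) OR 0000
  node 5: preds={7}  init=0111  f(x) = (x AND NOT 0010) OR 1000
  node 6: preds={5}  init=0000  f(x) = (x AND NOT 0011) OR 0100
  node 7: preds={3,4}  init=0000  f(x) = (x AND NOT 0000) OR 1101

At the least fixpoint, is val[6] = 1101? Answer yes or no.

Trace (12 dequeues):
  [1] u=0 | in 0111 | out 0111 | prev 0000 | push {}
  [2] u=1 | in 0000 | out 1111 | prev 1100 | push {}
  [3] u=2 | in 0111 | out 1011 | prev 0011 | push {0}
  [4] u=3 | in 0111 | out 0111 | prev 0000 | push {}
  [5] u=4 | in 1111 | out 1101 | prev 0101 | push {}
  [6] u=5 | in 0000 | out 1111 | prev 0111 | push {2}
  [7] u=6 | in 1111 | out 1100 | prev 0000 | push {}
  [8] u=7 | in 1111 | out 1111 | prev 0000 | push {5}
  [9] u=0 | in 1111 | out 1111 | prev 0111 | push {3}
  [10] u=2 | in 1111 | out 1011 | ==
  [11] u=5 | in 1111 | out 1111 | ==
  [12] u=3 | in 1111 | out 0111 | ==

Converged values:
  [0] 1111
  [1] 1111
  [2] 1011
  [3] 0111
  [4] 1101
  [5] 1111
  [6] 1100
  [7] 1111

no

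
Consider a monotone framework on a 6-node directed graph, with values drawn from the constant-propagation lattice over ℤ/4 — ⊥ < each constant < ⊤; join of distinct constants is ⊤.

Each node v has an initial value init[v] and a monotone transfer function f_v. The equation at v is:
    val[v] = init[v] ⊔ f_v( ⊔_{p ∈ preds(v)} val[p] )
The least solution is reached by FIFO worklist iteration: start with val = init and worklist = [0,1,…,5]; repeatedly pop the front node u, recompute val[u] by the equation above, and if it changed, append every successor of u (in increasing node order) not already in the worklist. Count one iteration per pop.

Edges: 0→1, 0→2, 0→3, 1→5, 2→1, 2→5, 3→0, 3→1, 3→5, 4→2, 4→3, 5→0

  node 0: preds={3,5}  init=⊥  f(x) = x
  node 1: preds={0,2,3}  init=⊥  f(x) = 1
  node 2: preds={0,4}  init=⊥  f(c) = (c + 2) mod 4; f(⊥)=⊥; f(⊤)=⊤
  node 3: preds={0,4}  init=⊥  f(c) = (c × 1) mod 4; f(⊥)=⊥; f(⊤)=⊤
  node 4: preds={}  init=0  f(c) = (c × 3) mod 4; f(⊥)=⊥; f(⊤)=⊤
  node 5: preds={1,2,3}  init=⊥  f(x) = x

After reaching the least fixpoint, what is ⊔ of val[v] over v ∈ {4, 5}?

⊤

Iteration log — 14 steps:
  step 1. node 0  ⊔preds=⊥  new=⊥  stable
  step 2. node 1  ⊔preds=⊥  new=1  old=⊥  +wl: 
  step 3. node 2  ⊔preds=0  new=2  old=⊥  +wl: 1
  step 4. node 3  ⊔preds=0  new=0  old=⊥  +wl: 0
  step 5. node 4  ⊔preds=⊥  new=0  stable
  step 6. node 5  ⊔preds=⊤  new=⊤  old=⊥  +wl: 
  step 7. node 1  ⊔preds=⊤  new=1  stable
  step 8. node 0  ⊔preds=⊤  new=⊤  old=⊥  +wl: 1,2,3
  step 9. node 1  ⊔preds=⊤  new=1  stable
  step 10. node 2  ⊔preds=⊤  new=⊤  old=2  +wl: 1,5
  step 11. node 3  ⊔preds=⊤  new=⊤  old=0  +wl: 0
  step 12. node 1  ⊔preds=⊤  new=1  stable
  step 13. node 5  ⊔preds=⊤  new=⊤  stable
  step 14. node 0  ⊔preds=⊤  new=⊤  stable

Least fixpoint reached:
  node 0: ⊤
  node 1: 1
  node 2: ⊤
  node 3: ⊤
  node 4: 0
  node 5: ⊤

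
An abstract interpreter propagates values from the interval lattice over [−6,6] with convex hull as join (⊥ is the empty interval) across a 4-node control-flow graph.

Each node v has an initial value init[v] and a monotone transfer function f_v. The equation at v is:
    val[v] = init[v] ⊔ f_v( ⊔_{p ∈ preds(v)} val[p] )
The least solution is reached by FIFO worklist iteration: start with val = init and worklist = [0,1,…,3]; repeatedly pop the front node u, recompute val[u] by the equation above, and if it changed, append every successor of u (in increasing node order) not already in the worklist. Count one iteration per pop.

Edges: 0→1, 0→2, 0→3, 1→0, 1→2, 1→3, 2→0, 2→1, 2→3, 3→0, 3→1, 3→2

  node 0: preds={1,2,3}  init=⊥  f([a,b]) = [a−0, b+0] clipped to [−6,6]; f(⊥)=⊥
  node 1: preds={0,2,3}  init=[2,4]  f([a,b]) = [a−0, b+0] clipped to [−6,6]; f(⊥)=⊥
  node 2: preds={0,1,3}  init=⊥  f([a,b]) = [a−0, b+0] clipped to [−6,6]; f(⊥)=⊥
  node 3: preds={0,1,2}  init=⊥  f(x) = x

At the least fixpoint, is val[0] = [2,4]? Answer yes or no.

yes

Worklist (7 pops):
  #1 pop 0: in=[2,4] → [2,4] (was ⊥); enqueue []
  #2 pop 1: in=[2,4] → [2,4] (no change)
  #3 pop 2: in=[2,4] → [2,4] (was ⊥); enqueue [0,1]
  #4 pop 3: in=[2,4] → [2,4] (was ⊥); enqueue [2]
  #5 pop 0: in=[2,4] → [2,4] (no change)
  #6 pop 1: in=[2,4] → [2,4] (no change)
  #7 pop 2: in=[2,4] → [2,4] (no change)

Fixpoint:
  val[0] = [2,4]
  val[1] = [2,4]
  val[2] = [2,4]
  val[3] = [2,4]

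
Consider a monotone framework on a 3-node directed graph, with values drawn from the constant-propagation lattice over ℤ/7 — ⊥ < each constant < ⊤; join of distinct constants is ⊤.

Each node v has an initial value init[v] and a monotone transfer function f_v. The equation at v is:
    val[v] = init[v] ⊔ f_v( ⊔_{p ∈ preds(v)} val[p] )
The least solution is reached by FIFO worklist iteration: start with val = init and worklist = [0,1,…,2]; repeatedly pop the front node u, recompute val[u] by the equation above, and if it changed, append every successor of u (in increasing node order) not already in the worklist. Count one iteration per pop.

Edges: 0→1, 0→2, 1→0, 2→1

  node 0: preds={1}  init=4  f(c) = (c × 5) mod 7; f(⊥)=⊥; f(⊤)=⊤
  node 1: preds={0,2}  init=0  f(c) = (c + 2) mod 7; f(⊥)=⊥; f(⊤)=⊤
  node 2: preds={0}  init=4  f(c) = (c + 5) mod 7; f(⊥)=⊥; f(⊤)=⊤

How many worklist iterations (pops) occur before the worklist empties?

Iteration log — 5 steps:
  step 1. node 0  ⊔preds=0  new=⊤  old=4  +wl: 
  step 2. node 1  ⊔preds=⊤  new=⊤  old=0  +wl: 0
  step 3. node 2  ⊔preds=⊤  new=⊤  old=4  +wl: 1
  step 4. node 0  ⊔preds=⊤  new=⊤  stable
  step 5. node 1  ⊔preds=⊤  new=⊤  stable

Least fixpoint reached:
  node 0: ⊤
  node 1: ⊤
  node 2: ⊤

5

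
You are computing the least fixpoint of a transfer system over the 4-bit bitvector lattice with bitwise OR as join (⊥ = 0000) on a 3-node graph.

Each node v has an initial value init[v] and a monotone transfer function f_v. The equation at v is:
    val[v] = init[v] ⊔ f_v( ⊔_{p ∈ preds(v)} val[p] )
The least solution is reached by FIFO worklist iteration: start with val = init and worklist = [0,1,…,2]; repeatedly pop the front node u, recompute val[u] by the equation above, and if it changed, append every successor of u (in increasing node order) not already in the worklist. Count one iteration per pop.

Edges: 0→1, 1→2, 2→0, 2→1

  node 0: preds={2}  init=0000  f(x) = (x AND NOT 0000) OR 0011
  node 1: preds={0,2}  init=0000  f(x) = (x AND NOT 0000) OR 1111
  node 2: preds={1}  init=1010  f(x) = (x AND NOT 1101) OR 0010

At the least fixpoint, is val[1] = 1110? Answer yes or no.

no

Worklist (3 pops):
  #1 pop 0: in=1010 → 1011 (was 0000); enqueue []
  #2 pop 1: in=1011 → 1111 (was 0000); enqueue []
  #3 pop 2: in=1111 → 1010 (no change)

Fixpoint:
  val[0] = 1011
  val[1] = 1111
  val[2] = 1010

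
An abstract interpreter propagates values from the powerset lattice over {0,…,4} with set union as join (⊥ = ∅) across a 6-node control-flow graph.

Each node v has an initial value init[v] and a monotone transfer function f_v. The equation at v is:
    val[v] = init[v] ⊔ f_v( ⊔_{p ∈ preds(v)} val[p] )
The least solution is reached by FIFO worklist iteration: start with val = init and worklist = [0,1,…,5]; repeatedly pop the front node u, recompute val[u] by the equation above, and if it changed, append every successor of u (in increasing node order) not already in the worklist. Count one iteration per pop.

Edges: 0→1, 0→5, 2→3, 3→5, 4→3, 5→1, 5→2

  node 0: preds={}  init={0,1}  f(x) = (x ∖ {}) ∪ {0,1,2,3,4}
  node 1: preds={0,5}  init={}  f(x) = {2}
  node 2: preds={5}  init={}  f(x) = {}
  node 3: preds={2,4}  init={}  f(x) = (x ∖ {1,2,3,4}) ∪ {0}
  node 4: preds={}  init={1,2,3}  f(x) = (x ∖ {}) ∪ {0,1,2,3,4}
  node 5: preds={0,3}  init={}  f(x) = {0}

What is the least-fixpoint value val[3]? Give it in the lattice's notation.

Trace (9 dequeues):
  [1] u=0 | in {} | out {0,1,2,3,4} | prev {0,1} | push {}
  [2] u=1 | in {0,1,2,3,4} | out {2} | prev {} | push {}
  [3] u=2 | in {} | out {} | ==
  [4] u=3 | in {1,2,3} | out {0} | prev {} | push {}
  [5] u=4 | in {} | out {0,1,2,3,4} | prev {1,2,3} | push {3}
  [6] u=5 | in {0,1,2,3,4} | out {0} | prev {} | push {1,2}
  [7] u=3 | in {0,1,2,3,4} | out {0} | ==
  [8] u=1 | in {0,1,2,3,4} | out {2} | ==
  [9] u=2 | in {0} | out {} | ==

Converged values:
  [0] {0,1,2,3,4}
  [1] {2}
  [2] {}
  [3] {0}
  [4] {0,1,2,3,4}
  [5] {0}

{0}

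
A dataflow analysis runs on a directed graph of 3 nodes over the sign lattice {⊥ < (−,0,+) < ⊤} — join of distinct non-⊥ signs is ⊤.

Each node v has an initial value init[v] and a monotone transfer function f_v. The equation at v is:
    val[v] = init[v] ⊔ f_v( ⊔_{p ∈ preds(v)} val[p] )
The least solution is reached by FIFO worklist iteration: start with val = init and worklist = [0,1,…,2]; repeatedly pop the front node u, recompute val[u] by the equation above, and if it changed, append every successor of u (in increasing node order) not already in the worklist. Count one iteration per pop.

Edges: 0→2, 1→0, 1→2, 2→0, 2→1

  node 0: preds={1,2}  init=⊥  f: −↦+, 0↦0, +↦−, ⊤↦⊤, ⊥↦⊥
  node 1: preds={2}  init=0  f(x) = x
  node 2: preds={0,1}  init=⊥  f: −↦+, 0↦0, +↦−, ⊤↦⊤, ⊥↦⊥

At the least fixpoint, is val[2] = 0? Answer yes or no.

Worklist (5 pops):
  #1 pop 0: in=0 → 0 (was ⊥); enqueue []
  #2 pop 1: in=⊥ → 0 (no change)
  #3 pop 2: in=0 → 0 (was ⊥); enqueue [0,1]
  #4 pop 0: in=0 → 0 (no change)
  #5 pop 1: in=0 → 0 (no change)

Fixpoint:
  val[0] = 0
  val[1] = 0
  val[2] = 0

yes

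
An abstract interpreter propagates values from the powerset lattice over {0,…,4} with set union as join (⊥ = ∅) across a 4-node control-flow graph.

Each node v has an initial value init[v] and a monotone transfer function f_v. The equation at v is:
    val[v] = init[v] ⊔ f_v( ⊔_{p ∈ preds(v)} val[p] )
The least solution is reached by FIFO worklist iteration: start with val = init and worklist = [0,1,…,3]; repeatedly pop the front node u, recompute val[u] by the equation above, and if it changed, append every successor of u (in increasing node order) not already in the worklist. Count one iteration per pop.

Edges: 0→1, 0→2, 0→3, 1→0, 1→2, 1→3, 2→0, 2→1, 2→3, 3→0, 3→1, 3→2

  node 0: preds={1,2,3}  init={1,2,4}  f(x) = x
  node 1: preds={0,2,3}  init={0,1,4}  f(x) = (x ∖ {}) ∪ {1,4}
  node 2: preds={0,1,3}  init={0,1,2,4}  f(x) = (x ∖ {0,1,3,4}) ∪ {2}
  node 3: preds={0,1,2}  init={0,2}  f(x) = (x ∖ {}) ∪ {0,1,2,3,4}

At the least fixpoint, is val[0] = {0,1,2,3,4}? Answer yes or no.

Worklist (9 pops):
  #1 pop 0: in={0,1,2,4} → {0,1,2,4} (was {1,2,4}); enqueue []
  #2 pop 1: in={0,1,2,4} → {0,1,2,4} (was {0,1,4}); enqueue [0]
  #3 pop 2: in={0,1,2,4} → {0,1,2,4} (no change)
  #4 pop 3: in={0,1,2,4} → {0,1,2,3,4} (was {0,2}); enqueue [1,2]
  #5 pop 0: in={0,1,2,3,4} → {0,1,2,3,4} (was {0,1,2,4}); enqueue [3]
  #6 pop 1: in={0,1,2,3,4} → {0,1,2,3,4} (was {0,1,2,4}); enqueue [0]
  #7 pop 2: in={0,1,2,3,4} → {0,1,2,4} (no change)
  #8 pop 3: in={0,1,2,3,4} → {0,1,2,3,4} (no change)
  #9 pop 0: in={0,1,2,3,4} → {0,1,2,3,4} (no change)

Fixpoint:
  val[0] = {0,1,2,3,4}
  val[1] = {0,1,2,3,4}
  val[2] = {0,1,2,4}
  val[3] = {0,1,2,3,4}

yes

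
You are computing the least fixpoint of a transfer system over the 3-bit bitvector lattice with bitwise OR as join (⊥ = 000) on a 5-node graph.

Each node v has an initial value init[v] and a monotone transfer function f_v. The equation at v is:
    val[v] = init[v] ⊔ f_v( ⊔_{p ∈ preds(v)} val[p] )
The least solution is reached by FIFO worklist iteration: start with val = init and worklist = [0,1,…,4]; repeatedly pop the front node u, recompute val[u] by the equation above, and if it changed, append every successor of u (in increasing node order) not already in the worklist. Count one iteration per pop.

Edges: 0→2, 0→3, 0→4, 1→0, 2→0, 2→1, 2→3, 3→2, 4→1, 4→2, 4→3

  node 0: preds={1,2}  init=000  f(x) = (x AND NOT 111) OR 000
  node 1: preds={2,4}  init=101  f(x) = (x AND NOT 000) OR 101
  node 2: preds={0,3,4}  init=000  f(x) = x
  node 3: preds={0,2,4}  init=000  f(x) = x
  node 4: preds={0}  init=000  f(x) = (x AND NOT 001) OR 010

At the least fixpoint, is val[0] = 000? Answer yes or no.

Trace (11 dequeues):
  [1] u=0 | in 101 | out 000 | ==
  [2] u=1 | in 000 | out 101 | ==
  [3] u=2 | in 000 | out 000 | ==
  [4] u=3 | in 000 | out 000 | ==
  [5] u=4 | in 000 | out 010 | prev 000 | push {1,2,3}
  [6] u=1 | in 010 | out 111 | prev 101 | push {0}
  [7] u=2 | in 010 | out 010 | prev 000 | push {1}
  [8] u=3 | in 010 | out 010 | prev 000 | push {2}
  [9] u=0 | in 111 | out 000 | ==
  [10] u=1 | in 010 | out 111 | ==
  [11] u=2 | in 010 | out 010 | ==

Converged values:
  [0] 000
  [1] 111
  [2] 010
  [3] 010
  [4] 010

yes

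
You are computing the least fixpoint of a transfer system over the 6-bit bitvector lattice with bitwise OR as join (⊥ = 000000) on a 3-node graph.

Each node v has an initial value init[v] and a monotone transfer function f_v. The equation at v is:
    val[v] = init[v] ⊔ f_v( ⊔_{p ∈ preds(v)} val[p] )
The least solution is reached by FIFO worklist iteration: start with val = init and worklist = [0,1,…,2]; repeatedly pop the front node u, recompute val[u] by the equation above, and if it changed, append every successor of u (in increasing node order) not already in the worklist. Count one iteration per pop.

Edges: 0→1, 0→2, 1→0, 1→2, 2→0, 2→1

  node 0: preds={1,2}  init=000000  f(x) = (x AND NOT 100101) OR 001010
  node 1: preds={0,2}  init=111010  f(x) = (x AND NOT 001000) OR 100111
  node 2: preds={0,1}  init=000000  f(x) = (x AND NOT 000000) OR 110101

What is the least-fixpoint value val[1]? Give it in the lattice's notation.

111111

Iteration log — 5 steps:
  step 1. node 0  ⊔preds=111010  new=011010  old=000000  +wl: 
  step 2. node 1  ⊔preds=011010  new=111111  old=111010  +wl: 0
  step 3. node 2  ⊔preds=111111  new=111111  old=000000  +wl: 1
  step 4. node 0  ⊔preds=111111  new=011010  stable
  step 5. node 1  ⊔preds=111111  new=111111  stable

Least fixpoint reached:
  node 0: 011010
  node 1: 111111
  node 2: 111111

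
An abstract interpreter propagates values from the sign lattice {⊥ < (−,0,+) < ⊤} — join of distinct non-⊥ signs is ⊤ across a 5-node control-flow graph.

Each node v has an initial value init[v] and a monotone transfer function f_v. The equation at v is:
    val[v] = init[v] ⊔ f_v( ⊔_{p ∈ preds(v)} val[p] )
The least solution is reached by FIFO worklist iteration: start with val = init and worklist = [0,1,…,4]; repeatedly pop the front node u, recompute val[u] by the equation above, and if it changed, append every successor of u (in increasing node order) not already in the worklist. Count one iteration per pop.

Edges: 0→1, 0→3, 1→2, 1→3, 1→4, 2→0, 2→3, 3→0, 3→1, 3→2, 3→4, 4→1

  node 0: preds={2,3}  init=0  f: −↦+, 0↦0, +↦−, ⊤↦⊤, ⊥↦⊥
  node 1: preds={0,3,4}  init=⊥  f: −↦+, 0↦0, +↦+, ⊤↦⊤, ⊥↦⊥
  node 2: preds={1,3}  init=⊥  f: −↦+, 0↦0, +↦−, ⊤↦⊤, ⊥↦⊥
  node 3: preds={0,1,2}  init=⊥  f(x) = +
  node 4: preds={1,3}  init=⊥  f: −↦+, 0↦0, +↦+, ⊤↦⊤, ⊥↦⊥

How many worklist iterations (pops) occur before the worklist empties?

11

Iteration log — 11 steps:
  step 1. node 0  ⊔preds=⊥  new=0  stable
  step 2. node 1  ⊔preds=0  new=0  old=⊥  +wl: 
  step 3. node 2  ⊔preds=0  new=0  old=⊥  +wl: 0
  step 4. node 3  ⊔preds=0  new=+  old=⊥  +wl: 1,2
  step 5. node 4  ⊔preds=⊤  new=⊤  old=⊥  +wl: 
  step 6. node 0  ⊔preds=⊤  new=⊤  old=0  +wl: 3
  step 7. node 1  ⊔preds=⊤  new=⊤  old=0  +wl: 4
  step 8. node 2  ⊔preds=⊤  new=⊤  old=0  +wl: 0
  step 9. node 3  ⊔preds=⊤  new=+  stable
  step 10. node 4  ⊔preds=⊤  new=⊤  stable
  step 11. node 0  ⊔preds=⊤  new=⊤  stable

Least fixpoint reached:
  node 0: ⊤
  node 1: ⊤
  node 2: ⊤
  node 3: +
  node 4: ⊤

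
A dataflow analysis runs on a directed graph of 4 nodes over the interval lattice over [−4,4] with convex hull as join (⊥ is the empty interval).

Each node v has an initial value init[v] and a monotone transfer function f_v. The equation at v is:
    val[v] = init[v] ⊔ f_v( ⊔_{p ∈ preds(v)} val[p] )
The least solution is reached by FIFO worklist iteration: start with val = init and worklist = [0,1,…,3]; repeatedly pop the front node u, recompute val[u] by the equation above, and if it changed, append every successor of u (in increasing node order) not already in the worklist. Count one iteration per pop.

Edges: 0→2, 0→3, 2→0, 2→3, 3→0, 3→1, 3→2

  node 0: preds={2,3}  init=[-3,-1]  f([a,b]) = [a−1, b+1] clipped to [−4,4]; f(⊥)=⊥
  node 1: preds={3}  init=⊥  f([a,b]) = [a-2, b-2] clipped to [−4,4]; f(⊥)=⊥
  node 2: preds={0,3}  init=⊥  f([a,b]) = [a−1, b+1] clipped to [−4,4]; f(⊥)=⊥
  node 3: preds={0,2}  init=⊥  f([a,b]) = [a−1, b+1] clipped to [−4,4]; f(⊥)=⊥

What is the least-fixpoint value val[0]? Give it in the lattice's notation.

Worklist (13 pops):
  #1 pop 0: in=⊥ → [-3,-1] (no change)
  #2 pop 1: in=⊥ → ⊥ (no change)
  #3 pop 2: in=[-3,-1] → [-4,0] (was ⊥); enqueue [0]
  #4 pop 3: in=[-4,0] → [-4,1] (was ⊥); enqueue [1,2]
  #5 pop 0: in=[-4,1] → [-4,2] (was [-3,-1]); enqueue [3]
  #6 pop 1: in=[-4,1] → [-4,-1] (was ⊥); enqueue []
  #7 pop 2: in=[-4,2] → [-4,3] (was [-4,0]); enqueue [0]
  #8 pop 3: in=[-4,3] → [-4,4] (was [-4,1]); enqueue [1,2]
  #9 pop 0: in=[-4,4] → [-4,4] (was [-4,2]); enqueue [3]
  #10 pop 1: in=[-4,4] → [-4,2] (was [-4,-1]); enqueue []
  #11 pop 2: in=[-4,4] → [-4,4] (was [-4,3]); enqueue [0]
  #12 pop 3: in=[-4,4] → [-4,4] (no change)
  #13 pop 0: in=[-4,4] → [-4,4] (no change)

Fixpoint:
  val[0] = [-4,4]
  val[1] = [-4,2]
  val[2] = [-4,4]
  val[3] = [-4,4]

[-4,4]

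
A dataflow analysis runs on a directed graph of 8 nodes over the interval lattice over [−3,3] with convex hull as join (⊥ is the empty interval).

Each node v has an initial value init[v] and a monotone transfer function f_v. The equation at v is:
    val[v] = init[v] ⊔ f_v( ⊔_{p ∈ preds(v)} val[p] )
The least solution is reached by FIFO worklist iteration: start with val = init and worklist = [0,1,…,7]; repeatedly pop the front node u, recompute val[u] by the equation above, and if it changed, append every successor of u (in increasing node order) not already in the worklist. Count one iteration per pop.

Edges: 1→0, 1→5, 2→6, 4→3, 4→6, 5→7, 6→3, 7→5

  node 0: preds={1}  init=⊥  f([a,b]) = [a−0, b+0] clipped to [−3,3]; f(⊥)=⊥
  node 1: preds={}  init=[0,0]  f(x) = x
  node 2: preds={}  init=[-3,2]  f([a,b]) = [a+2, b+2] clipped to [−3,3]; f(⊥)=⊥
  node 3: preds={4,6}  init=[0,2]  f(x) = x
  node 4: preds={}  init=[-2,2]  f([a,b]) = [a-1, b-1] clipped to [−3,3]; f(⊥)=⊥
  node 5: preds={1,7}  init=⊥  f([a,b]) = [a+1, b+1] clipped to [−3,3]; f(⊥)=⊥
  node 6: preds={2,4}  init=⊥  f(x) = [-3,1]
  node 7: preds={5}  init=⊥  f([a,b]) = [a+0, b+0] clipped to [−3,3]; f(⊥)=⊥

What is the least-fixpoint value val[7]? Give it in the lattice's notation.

Worklist (14 pops):
  #1 pop 0: in=[0,0] → [0,0] (was ⊥); enqueue []
  #2 pop 1: in=⊥ → [0,0] (no change)
  #3 pop 2: in=⊥ → [-3,2] (no change)
  #4 pop 3: in=[-2,2] → [-2,2] (was [0,2]); enqueue []
  #5 pop 4: in=⊥ → [-2,2] (no change)
  #6 pop 5: in=[0,0] → [1,1] (was ⊥); enqueue []
  #7 pop 6: in=[-3,2] → [-3,1] (was ⊥); enqueue [3]
  #8 pop 7: in=[1,1] → [1,1] (was ⊥); enqueue [5]
  #9 pop 3: in=[-3,2] → [-3,2] (was [-2,2]); enqueue []
  #10 pop 5: in=[0,1] → [1,2] (was [1,1]); enqueue [7]
  #11 pop 7: in=[1,2] → [1,2] (was [1,1]); enqueue [5]
  #12 pop 5: in=[0,2] → [1,3] (was [1,2]); enqueue [7]
  #13 pop 7: in=[1,3] → [1,3] (was [1,2]); enqueue [5]
  #14 pop 5: in=[0,3] → [1,3] (no change)

Fixpoint:
  val[0] = [0,0]
  val[1] = [0,0]
  val[2] = [-3,2]
  val[3] = [-3,2]
  val[4] = [-2,2]
  val[5] = [1,3]
  val[6] = [-3,1]
  val[7] = [1,3]

[1,3]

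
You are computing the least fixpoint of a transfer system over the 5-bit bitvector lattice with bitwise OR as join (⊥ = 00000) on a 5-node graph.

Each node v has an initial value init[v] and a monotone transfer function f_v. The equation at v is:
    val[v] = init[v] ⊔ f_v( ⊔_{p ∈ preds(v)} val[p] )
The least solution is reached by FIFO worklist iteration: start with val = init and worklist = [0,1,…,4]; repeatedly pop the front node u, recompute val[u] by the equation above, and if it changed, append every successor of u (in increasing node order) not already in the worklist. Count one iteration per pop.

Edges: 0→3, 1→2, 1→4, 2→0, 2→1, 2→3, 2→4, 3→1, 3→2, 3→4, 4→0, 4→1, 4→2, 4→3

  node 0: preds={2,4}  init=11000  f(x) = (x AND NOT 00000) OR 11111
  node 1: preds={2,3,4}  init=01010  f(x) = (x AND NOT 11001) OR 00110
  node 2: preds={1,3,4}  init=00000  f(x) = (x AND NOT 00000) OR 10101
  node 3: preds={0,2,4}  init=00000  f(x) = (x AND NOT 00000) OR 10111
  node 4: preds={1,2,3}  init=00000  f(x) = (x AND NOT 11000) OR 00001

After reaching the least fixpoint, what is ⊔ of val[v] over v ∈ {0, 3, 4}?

Trace (9 dequeues):
  [1] u=0 | in 00000 | out 11111 | prev 11000 | push {}
  [2] u=1 | in 00000 | out 01110 | prev 01010 | push {}
  [3] u=2 | in 01110 | out 11111 | prev 00000 | push {0,1}
  [4] u=3 | in 11111 | out 11111 | prev 00000 | push {2}
  [5] u=4 | in 11111 | out 00111 | prev 00000 | push {3}
  [6] u=0 | in 11111 | out 11111 | ==
  [7] u=1 | in 11111 | out 01110 | ==
  [8] u=2 | in 11111 | out 11111 | ==
  [9] u=3 | in 11111 | out 11111 | ==

Converged values:
  [0] 11111
  [1] 01110
  [2] 11111
  [3] 11111
  [4] 00111

11111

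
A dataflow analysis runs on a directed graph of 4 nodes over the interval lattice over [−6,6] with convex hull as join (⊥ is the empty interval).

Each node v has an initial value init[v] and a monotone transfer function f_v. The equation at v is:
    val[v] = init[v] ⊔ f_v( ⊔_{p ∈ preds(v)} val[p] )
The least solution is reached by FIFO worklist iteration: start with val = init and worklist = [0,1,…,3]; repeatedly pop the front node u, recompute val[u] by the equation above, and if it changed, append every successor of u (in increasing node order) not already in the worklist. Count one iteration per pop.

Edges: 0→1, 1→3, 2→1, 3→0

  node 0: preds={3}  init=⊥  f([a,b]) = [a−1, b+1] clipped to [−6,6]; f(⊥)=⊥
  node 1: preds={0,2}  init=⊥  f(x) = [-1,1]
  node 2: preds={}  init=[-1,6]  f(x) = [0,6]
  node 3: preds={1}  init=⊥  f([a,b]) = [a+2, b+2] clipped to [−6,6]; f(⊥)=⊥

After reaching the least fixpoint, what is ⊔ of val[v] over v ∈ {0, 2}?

[-1,6]

Trace (6 dequeues):
  [1] u=0 | in ⊥ | out ⊥ | ==
  [2] u=1 | in [-1,6] | out [-1,1] | prev ⊥ | push {}
  [3] u=2 | in ⊥ | out [-1,6] | ==
  [4] u=3 | in [-1,1] | out [1,3] | prev ⊥ | push {0}
  [5] u=0 | in [1,3] | out [0,4] | prev ⊥ | push {1}
  [6] u=1 | in [-1,6] | out [-1,1] | ==

Converged values:
  [0] [0,4]
  [1] [-1,1]
  [2] [-1,6]
  [3] [1,3]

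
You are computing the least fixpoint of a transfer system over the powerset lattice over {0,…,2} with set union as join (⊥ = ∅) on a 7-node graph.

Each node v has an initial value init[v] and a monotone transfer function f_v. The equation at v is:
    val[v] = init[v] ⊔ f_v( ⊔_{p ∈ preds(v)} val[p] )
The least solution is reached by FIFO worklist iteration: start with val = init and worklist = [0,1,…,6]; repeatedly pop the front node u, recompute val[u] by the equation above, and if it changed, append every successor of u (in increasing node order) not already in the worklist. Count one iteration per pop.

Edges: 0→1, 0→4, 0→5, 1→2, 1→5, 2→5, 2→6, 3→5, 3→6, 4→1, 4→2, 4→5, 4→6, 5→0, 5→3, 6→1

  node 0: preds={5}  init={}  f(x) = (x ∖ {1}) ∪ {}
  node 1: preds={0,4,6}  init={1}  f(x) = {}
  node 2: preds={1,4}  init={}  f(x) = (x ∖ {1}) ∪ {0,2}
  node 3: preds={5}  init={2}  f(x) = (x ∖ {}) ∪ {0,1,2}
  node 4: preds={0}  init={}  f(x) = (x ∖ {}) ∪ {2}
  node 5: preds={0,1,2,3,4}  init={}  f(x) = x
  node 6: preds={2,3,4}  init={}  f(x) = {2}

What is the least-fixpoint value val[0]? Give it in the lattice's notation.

{0,2}

Iteration log — 17 steps:
  step 1. node 0  ⊔preds={}  new={}  stable
  step 2. node 1  ⊔preds={}  new={1}  stable
  step 3. node 2  ⊔preds={1}  new={0,2}  old={}  +wl: 
  step 4. node 3  ⊔preds={}  new={0,1,2}  old={2}  +wl: 
  step 5. node 4  ⊔preds={}  new={2}  old={}  +wl: 1,2
  step 6. node 5  ⊔preds={0,1,2}  new={0,1,2}  old={}  +wl: 0,3
  step 7. node 6  ⊔preds={0,1,2}  new={2}  old={}  +wl: 
  step 8. node 1  ⊔preds={2}  new={1}  stable
  step 9. node 2  ⊔preds={1,2}  new={0,2}  stable
  step 10. node 0  ⊔preds={0,1,2}  new={0,2}  old={}  +wl: 1,4,5
  step 11. node 3  ⊔preds={0,1,2}  new={0,1,2}  stable
  step 12. node 1  ⊔preds={0,2}  new={1}  stable
  step 13. node 4  ⊔preds={0,2}  new={0,2}  old={2}  +wl: 1,2,6
  step 14. node 5  ⊔preds={0,1,2}  new={0,1,2}  stable
  step 15. node 1  ⊔preds={0,2}  new={1}  stable
  step 16. node 2  ⊔preds={0,1,2}  new={0,2}  stable
  step 17. node 6  ⊔preds={0,1,2}  new={2}  stable

Least fixpoint reached:
  node 0: {0,2}
  node 1: {1}
  node 2: {0,2}
  node 3: {0,1,2}
  node 4: {0,2}
  node 5: {0,1,2}
  node 6: {2}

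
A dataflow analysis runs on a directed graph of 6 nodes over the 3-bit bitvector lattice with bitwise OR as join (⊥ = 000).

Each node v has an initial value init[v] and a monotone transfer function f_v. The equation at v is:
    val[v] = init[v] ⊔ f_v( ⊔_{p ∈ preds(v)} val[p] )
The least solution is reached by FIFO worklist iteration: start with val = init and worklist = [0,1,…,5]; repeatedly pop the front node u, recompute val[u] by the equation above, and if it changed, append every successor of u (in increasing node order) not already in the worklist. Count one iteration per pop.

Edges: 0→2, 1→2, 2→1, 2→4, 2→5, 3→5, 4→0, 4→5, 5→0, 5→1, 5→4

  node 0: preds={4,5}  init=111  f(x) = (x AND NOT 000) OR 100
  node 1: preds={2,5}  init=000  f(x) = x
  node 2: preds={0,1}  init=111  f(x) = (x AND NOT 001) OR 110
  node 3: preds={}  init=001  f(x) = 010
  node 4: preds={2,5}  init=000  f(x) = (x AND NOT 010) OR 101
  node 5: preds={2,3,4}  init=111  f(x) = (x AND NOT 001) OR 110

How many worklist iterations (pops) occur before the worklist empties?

Trace (7 dequeues):
  [1] u=0 | in 111 | out 111 | ==
  [2] u=1 | in 111 | out 111 | prev 000 | push {}
  [3] u=2 | in 111 | out 111 | ==
  [4] u=3 | in 000 | out 011 | prev 001 | push {}
  [5] u=4 | in 111 | out 101 | prev 000 | push {0}
  [6] u=5 | in 111 | out 111 | ==
  [7] u=0 | in 111 | out 111 | ==

Converged values:
  [0] 111
  [1] 111
  [2] 111
  [3] 011
  [4] 101
  [5] 111

7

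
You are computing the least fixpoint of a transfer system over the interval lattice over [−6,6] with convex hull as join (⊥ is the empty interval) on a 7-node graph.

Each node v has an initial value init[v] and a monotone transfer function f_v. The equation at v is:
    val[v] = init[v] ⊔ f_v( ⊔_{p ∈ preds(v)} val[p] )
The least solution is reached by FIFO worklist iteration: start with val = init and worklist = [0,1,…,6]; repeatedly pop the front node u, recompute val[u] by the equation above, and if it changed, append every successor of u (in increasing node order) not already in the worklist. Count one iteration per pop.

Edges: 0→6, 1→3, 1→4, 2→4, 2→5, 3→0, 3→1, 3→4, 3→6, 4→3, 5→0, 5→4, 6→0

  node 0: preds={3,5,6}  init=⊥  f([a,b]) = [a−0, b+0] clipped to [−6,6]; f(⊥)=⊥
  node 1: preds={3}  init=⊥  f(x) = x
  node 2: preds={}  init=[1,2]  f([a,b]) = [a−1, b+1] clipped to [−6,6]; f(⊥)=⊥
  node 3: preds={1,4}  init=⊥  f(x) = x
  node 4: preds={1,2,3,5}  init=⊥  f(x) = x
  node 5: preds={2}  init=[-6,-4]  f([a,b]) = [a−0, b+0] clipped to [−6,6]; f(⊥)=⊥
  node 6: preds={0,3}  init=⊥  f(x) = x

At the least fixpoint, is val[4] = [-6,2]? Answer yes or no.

Iteration log — 15 steps:
  step 1. node 0  ⊔preds=[-6,-4]  new=[-6,-4]  old=⊥  +wl: 
  step 2. node 1  ⊔preds=⊥  new=⊥  stable
  step 3. node 2  ⊔preds=⊥  new=[1,2]  stable
  step 4. node 3  ⊔preds=⊥  new=⊥  stable
  step 5. node 4  ⊔preds=[-6,2]  new=[-6,2]  old=⊥  +wl: 3
  step 6. node 5  ⊔preds=[1,2]  new=[-6,2]  old=[-6,-4]  +wl: 0,4
  step 7. node 6  ⊔preds=[-6,-4]  new=[-6,-4]  old=⊥  +wl: 
  step 8. node 3  ⊔preds=[-6,2]  new=[-6,2]  old=⊥  +wl: 1,6
  step 9. node 0  ⊔preds=[-6,2]  new=[-6,2]  old=[-6,-4]  +wl: 
  step 10. node 4  ⊔preds=[-6,2]  new=[-6,2]  stable
  step 11. node 1  ⊔preds=[-6,2]  new=[-6,2]  old=⊥  +wl: 3,4
  step 12. node 6  ⊔preds=[-6,2]  new=[-6,2]  old=[-6,-4]  +wl: 0
  step 13. node 3  ⊔preds=[-6,2]  new=[-6,2]  stable
  step 14. node 4  ⊔preds=[-6,2]  new=[-6,2]  stable
  step 15. node 0  ⊔preds=[-6,2]  new=[-6,2]  stable

Least fixpoint reached:
  node 0: [-6,2]
  node 1: [-6,2]
  node 2: [1,2]
  node 3: [-6,2]
  node 4: [-6,2]
  node 5: [-6,2]
  node 6: [-6,2]

yes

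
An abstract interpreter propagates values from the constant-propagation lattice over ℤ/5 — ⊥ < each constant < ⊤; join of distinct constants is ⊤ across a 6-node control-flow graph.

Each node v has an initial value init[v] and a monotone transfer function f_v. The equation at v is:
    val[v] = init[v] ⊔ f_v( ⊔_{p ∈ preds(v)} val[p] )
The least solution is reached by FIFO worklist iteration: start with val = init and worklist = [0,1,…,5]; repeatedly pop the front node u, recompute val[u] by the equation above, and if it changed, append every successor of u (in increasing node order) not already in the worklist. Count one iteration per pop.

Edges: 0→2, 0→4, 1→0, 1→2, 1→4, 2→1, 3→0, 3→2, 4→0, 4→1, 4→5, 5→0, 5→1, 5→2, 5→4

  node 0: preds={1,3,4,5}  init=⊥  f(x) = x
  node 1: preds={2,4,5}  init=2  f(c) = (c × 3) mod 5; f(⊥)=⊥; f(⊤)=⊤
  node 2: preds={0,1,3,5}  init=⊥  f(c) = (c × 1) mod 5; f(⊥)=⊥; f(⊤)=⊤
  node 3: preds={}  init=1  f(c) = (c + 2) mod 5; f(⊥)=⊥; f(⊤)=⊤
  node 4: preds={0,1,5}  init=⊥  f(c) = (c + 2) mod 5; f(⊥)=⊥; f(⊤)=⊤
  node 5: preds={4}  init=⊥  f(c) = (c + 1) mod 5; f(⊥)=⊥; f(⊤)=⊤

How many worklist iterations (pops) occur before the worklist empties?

Iteration log — 10 steps:
  step 1. node 0  ⊔preds=⊤  new=⊤  old=⊥  +wl: 
  step 2. node 1  ⊔preds=⊥  new=2  stable
  step 3. node 2  ⊔preds=⊤  new=⊤  old=⊥  +wl: 1
  step 4. node 3  ⊔preds=⊥  new=1  stable
  step 5. node 4  ⊔preds=⊤  new=⊤  old=⊥  +wl: 0
  step 6. node 5  ⊔preds=⊤  new=⊤  old=⊥  +wl: 2,4
  step 7. node 1  ⊔preds=⊤  new=⊤  old=2  +wl: 
  step 8. node 0  ⊔preds=⊤  new=⊤  stable
  step 9. node 2  ⊔preds=⊤  new=⊤  stable
  step 10. node 4  ⊔preds=⊤  new=⊤  stable

Least fixpoint reached:
  node 0: ⊤
  node 1: ⊤
  node 2: ⊤
  node 3: 1
  node 4: ⊤
  node 5: ⊤

10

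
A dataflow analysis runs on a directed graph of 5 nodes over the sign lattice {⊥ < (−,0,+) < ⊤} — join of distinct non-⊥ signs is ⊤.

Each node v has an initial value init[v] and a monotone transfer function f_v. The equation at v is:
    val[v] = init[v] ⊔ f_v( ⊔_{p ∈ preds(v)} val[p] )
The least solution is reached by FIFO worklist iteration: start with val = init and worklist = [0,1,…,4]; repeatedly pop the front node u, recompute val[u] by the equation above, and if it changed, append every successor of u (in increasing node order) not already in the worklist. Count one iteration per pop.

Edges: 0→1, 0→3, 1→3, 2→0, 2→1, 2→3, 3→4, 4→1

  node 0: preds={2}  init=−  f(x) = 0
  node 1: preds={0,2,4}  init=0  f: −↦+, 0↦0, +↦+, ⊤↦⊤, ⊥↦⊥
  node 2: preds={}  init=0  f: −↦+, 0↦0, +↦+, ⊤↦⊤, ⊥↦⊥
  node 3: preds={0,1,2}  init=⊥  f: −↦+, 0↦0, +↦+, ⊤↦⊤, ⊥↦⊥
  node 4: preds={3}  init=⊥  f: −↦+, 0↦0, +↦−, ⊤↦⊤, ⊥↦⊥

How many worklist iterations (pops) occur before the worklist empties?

6

Iteration log — 6 steps:
  step 1. node 0  ⊔preds=0  new=⊤  old=−  +wl: 
  step 2. node 1  ⊔preds=⊤  new=⊤  old=0  +wl: 
  step 3. node 2  ⊔preds=⊥  new=0  stable
  step 4. node 3  ⊔preds=⊤  new=⊤  old=⊥  +wl: 
  step 5. node 4  ⊔preds=⊤  new=⊤  old=⊥  +wl: 1
  step 6. node 1  ⊔preds=⊤  new=⊤  stable

Least fixpoint reached:
  node 0: ⊤
  node 1: ⊤
  node 2: 0
  node 3: ⊤
  node 4: ⊤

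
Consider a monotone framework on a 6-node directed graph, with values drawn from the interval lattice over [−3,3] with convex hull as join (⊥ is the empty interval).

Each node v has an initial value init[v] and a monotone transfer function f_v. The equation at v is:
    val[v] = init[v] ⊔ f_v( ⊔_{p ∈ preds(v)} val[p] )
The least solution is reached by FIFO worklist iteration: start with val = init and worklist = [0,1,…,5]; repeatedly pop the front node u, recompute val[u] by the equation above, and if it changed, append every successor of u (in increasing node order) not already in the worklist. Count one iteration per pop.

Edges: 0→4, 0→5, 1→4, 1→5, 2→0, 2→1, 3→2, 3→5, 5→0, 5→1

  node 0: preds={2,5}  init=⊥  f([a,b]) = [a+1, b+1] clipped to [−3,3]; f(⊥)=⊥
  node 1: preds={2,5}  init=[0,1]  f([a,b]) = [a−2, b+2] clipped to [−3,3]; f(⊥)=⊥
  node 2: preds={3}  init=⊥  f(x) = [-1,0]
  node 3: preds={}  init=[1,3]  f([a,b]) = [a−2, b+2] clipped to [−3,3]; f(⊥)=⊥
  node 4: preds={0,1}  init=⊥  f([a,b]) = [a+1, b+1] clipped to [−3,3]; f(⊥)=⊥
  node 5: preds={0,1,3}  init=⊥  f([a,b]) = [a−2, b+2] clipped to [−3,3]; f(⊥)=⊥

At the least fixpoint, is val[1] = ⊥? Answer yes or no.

Worklist (14 pops):
  #1 pop 0: in=⊥ → ⊥ (no change)
  #2 pop 1: in=⊥ → [0,1] (no change)
  #3 pop 2: in=[1,3] → [-1,0] (was ⊥); enqueue [0,1]
  #4 pop 3: in=⊥ → [1,3] (no change)
  #5 pop 4: in=[0,1] → [1,2] (was ⊥); enqueue []
  #6 pop 5: in=[0,3] → [-2,3] (was ⊥); enqueue []
  #7 pop 0: in=[-2,3] → [-1,3] (was ⊥); enqueue [4,5]
  #8 pop 1: in=[-2,3] → [-3,3] (was [0,1]); enqueue []
  #9 pop 4: in=[-3,3] → [-2,3] (was [1,2]); enqueue []
  #10 pop 5: in=[-3,3] → [-3,3] (was [-2,3]); enqueue [0,1]
  #11 pop 0: in=[-3,3] → [-2,3] (was [-1,3]); enqueue [4,5]
  #12 pop 1: in=[-3,3] → [-3,3] (no change)
  #13 pop 4: in=[-3,3] → [-2,3] (no change)
  #14 pop 5: in=[-3,3] → [-3,3] (no change)

Fixpoint:
  val[0] = [-2,3]
  val[1] = [-3,3]
  val[2] = [-1,0]
  val[3] = [1,3]
  val[4] = [-2,3]
  val[5] = [-3,3]

no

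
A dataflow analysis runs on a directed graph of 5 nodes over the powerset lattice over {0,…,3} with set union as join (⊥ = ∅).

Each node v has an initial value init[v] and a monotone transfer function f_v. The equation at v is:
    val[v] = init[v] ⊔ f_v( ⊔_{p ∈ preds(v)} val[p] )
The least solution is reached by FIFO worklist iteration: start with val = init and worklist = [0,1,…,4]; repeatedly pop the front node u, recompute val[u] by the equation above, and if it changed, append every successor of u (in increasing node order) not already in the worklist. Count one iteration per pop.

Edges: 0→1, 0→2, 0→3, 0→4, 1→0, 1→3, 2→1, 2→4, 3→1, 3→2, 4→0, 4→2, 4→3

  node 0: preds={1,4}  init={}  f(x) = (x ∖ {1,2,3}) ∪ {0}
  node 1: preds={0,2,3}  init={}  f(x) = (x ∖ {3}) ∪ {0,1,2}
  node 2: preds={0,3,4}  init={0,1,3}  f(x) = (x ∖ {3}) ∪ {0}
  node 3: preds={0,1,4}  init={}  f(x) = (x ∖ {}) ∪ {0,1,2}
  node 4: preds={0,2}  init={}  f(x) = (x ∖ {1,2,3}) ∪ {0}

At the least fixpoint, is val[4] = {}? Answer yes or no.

Trace (11 dequeues):
  [1] u=0 | in {} | out {0} | prev {} | push {}
  [2] u=1 | in {0,1,3} | out {0,1,2} | prev {} | push {0}
  [3] u=2 | in {0} | out {0,1,3} | ==
  [4] u=3 | in {0,1,2} | out {0,1,2} | prev {} | push {1,2}
  [5] u=4 | in {0,1,3} | out {0} | prev {} | push {3}
  [6] u=0 | in {0,1,2} | out {0} | ==
  [7] u=1 | in {0,1,2,3} | out {0,1,2} | ==
  [8] u=2 | in {0,1,2} | out {0,1,2,3} | prev {0,1,3} | push {1,4}
  [9] u=3 | in {0,1,2} | out {0,1,2} | ==
  [10] u=1 | in {0,1,2,3} | out {0,1,2} | ==
  [11] u=4 | in {0,1,2,3} | out {0} | ==

Converged values:
  [0] {0}
  [1] {0,1,2}
  [2] {0,1,2,3}
  [3] {0,1,2}
  [4] {0}

no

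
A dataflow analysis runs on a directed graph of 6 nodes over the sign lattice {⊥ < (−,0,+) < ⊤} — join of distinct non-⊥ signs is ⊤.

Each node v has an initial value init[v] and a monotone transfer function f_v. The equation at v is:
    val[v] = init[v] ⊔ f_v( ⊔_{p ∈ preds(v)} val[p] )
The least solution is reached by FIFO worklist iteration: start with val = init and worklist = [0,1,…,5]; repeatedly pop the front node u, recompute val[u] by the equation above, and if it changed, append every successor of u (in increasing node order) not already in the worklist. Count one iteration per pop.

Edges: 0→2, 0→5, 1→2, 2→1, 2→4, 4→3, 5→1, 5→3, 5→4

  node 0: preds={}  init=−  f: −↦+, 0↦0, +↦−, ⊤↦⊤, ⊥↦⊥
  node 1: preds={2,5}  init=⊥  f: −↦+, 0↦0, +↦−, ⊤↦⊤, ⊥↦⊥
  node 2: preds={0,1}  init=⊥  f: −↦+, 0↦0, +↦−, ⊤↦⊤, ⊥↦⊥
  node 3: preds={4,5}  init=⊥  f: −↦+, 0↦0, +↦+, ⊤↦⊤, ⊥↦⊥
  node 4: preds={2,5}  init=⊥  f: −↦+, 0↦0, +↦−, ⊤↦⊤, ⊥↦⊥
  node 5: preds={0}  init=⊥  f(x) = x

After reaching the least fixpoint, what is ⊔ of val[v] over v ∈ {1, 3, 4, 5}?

⊤

Worklist (13 pops):
  #1 pop 0: in=⊥ → − (no change)
  #2 pop 1: in=⊥ → ⊥ (no change)
  #3 pop 2: in=− → + (was ⊥); enqueue [1]
  #4 pop 3: in=⊥ → ⊥ (no change)
  #5 pop 4: in=+ → − (was ⊥); enqueue [3]
  #6 pop 5: in=− → − (was ⊥); enqueue [4]
  #7 pop 1: in=⊤ → ⊤ (was ⊥); enqueue [2]
  #8 pop 3: in=− → + (was ⊥); enqueue []
  #9 pop 4: in=⊤ → ⊤ (was −); enqueue [3]
  #10 pop 2: in=⊤ → ⊤ (was +); enqueue [1,4]
  #11 pop 3: in=⊤ → ⊤ (was +); enqueue []
  #12 pop 1: in=⊤ → ⊤ (no change)
  #13 pop 4: in=⊤ → ⊤ (no change)

Fixpoint:
  val[0] = −
  val[1] = ⊤
  val[2] = ⊤
  val[3] = ⊤
  val[4] = ⊤
  val[5] = −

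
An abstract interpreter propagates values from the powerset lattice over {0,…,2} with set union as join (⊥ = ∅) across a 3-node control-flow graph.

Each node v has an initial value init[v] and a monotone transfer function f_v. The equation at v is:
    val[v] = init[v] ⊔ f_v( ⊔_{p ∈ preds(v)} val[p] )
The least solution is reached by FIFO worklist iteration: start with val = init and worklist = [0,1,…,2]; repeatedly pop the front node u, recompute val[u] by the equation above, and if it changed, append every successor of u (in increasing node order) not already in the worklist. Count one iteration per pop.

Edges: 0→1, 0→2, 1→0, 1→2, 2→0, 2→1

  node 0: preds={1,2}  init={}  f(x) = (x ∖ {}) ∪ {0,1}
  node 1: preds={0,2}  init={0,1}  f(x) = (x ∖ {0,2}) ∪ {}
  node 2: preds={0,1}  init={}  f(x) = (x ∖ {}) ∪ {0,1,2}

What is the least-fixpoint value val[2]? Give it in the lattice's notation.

Iteration log — 6 steps:
  step 1. node 0  ⊔preds={0,1}  new={0,1}  old={}  +wl: 
  step 2. node 1  ⊔preds={0,1}  new={0,1}  stable
  step 3. node 2  ⊔preds={0,1}  new={0,1,2}  old={}  +wl: 0,1
  step 4. node 0  ⊔preds={0,1,2}  new={0,1,2}  old={0,1}  +wl: 2
  step 5. node 1  ⊔preds={0,1,2}  new={0,1}  stable
  step 6. node 2  ⊔preds={0,1,2}  new={0,1,2}  stable

Least fixpoint reached:
  node 0: {0,1,2}
  node 1: {0,1}
  node 2: {0,1,2}

{0,1,2}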